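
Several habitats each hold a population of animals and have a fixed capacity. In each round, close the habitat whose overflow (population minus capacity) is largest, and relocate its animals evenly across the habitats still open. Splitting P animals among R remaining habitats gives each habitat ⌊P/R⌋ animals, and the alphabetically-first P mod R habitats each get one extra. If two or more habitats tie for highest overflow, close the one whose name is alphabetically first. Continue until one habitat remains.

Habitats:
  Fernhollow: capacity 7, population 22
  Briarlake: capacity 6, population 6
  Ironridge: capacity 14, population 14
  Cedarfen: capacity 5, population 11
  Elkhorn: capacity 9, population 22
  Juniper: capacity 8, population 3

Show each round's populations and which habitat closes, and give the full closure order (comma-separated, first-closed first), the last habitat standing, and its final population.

Round 1: Briarlake=6 Cedarfen=11 Elkhorn=22 Fernhollow=22 Ironridge=14 Juniper=3 → close Fernhollow (overflow 15)
  22÷5 = 4 each, +1 to first 2
Round 2: Briarlake=11 Cedarfen=16 Elkhorn=26 Ironridge=18 Juniper=7 → close Elkhorn (overflow 17)
  26÷4 = 6 each, +1 to first 2
Round 3: Briarlake=18 Cedarfen=23 Ironridge=24 Juniper=13 → close Cedarfen (overflow 18)
  23÷3 = 7 each, +1 to first 2
Round 4: Briarlake=26 Ironridge=32 Juniper=20 → close Briarlake (overflow 20)
  26÷2 = 13 each, +1 to first 0
Round 5: Ironridge=45 Juniper=33 → close Ironridge (overflow 31)
  45÷1 = 45 each, +1 to first 0

Closure order: Fernhollow, Elkhorn, Cedarfen, Briarlake, Ironridge
Last habitat: Juniper with 78 animals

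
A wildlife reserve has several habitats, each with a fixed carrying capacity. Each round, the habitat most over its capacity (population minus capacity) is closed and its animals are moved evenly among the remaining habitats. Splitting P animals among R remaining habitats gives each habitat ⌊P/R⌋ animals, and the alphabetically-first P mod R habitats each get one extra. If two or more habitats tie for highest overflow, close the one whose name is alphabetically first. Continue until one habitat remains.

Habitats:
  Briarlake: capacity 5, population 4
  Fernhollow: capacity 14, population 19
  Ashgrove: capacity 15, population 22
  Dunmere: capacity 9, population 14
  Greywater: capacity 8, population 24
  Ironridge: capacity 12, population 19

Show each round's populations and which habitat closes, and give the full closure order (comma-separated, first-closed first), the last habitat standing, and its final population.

Closure order: Greywater, Ashgrove, Dunmere, Fernhollow, Ironridge
Last habitat: Briarlake with 102 animals

Round 1: Ashgrove=22 Briarlake=4 Dunmere=14 Fernhollow=19 Greywater=24 Ironridge=19 → close Greywater (overflow 16)
  24÷5 = 4 each, +1 to first 4
Round 2: Ashgrove=27 Briarlake=9 Dunmere=19 Fernhollow=24 Ironridge=23 → close Ashgrove (overflow 12)
  27÷4 = 6 each, +1 to first 3
Round 3: Briarlake=16 Dunmere=26 Fernhollow=31 Ironridge=29 → close Dunmere (overflow 17)
  26÷3 = 8 each, +1 to first 2
Round 4: Briarlake=25 Fernhollow=40 Ironridge=37 → close Fernhollow (overflow 26)
  40÷2 = 20 each, +1 to first 0
Round 5: Briarlake=45 Ironridge=57 → close Ironridge (overflow 45)
  57÷1 = 57 each, +1 to first 0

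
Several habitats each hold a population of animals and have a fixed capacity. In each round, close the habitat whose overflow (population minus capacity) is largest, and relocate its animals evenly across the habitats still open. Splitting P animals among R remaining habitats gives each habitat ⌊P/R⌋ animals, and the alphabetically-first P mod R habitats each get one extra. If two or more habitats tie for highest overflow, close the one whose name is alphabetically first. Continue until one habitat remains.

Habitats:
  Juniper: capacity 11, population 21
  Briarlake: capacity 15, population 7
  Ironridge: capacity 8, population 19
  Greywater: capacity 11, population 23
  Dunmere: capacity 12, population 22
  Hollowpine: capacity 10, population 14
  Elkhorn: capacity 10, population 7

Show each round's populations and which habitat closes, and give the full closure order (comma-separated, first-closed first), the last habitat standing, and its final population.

Round 1: Briarlake=7 Dunmere=22 Elkhorn=7 Greywater=23 Hollowpine=14 Ironridge=19 Juniper=21 → close Greywater (overflow 12)
  23÷6 = 3 each, +1 to first 5
Round 2: Briarlake=11 Dunmere=26 Elkhorn=11 Hollowpine=18 Ironridge=23 Juniper=24 → close Ironridge (overflow 15)
  23÷5 = 4 each, +1 to first 3
Round 3: Briarlake=16 Dunmere=31 Elkhorn=16 Hollowpine=22 Juniper=28 → close Dunmere (overflow 19)
  31÷4 = 7 each, +1 to first 3
Round 4: Briarlake=24 Elkhorn=24 Hollowpine=30 Juniper=35 → close Juniper (overflow 24)
  35÷3 = 11 each, +1 to first 2
Round 5: Briarlake=36 Elkhorn=36 Hollowpine=41 → close Hollowpine (overflow 31)
  41÷2 = 20 each, +1 to first 1
Round 6: Briarlake=57 Elkhorn=56 → close Elkhorn (overflow 46)
  56÷1 = 56 each, +1 to first 0

Closure order: Greywater, Ironridge, Dunmere, Juniper, Hollowpine, Elkhorn
Last habitat: Briarlake with 113 animals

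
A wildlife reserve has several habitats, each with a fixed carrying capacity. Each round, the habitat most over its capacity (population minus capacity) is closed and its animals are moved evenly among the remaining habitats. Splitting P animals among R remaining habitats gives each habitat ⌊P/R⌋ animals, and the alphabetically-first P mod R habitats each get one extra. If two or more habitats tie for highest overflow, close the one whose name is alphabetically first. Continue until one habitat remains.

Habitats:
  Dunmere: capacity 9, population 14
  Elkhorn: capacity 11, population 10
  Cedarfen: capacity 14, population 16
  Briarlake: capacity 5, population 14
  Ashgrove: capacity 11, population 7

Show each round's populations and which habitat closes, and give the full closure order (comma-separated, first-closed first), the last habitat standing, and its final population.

Round 1: Ashgrove=7 Briarlake=14 Cedarfen=16 Dunmere=14 Elkhorn=10 → close Briarlake (overflow 9)
  14÷4 = 3 each, +1 to first 2
Round 2: Ashgrove=11 Cedarfen=20 Dunmere=17 Elkhorn=13 → close Dunmere (overflow 8)
  17÷3 = 5 each, +1 to first 2
Round 3: Ashgrove=17 Cedarfen=26 Elkhorn=18 → close Cedarfen (overflow 12)
  26÷2 = 13 each, +1 to first 0
Round 4: Ashgrove=30 Elkhorn=31 → close Elkhorn (overflow 20)
  31÷1 = 31 each, +1 to first 0

Closure order: Briarlake, Dunmere, Cedarfen, Elkhorn
Last habitat: Ashgrove with 61 animals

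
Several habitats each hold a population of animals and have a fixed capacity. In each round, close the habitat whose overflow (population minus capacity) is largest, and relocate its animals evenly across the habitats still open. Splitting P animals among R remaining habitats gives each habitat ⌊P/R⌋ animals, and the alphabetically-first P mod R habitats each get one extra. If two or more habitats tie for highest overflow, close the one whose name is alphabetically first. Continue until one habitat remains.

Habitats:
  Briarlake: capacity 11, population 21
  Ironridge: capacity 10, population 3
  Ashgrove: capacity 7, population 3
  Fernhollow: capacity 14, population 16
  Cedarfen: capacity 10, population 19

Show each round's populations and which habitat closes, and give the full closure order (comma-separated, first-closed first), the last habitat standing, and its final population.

Round 1: Ashgrove=3 Briarlake=21 Cedarfen=19 Fernhollow=16 Ironridge=3 → close Briarlake (overflow 10)
  21÷4 = 5 each, +1 to first 1
Round 2: Ashgrove=9 Cedarfen=24 Fernhollow=21 Ironridge=8 → close Cedarfen (overflow 14)
  24÷3 = 8 each, +1 to first 0
Round 3: Ashgrove=17 Fernhollow=29 Ironridge=16 → close Fernhollow (overflow 15)
  29÷2 = 14 each, +1 to first 1
Round 4: Ashgrove=32 Ironridge=30 → close Ashgrove (overflow 25)
  32÷1 = 32 each, +1 to first 0

Closure order: Briarlake, Cedarfen, Fernhollow, Ashgrove
Last habitat: Ironridge with 62 animals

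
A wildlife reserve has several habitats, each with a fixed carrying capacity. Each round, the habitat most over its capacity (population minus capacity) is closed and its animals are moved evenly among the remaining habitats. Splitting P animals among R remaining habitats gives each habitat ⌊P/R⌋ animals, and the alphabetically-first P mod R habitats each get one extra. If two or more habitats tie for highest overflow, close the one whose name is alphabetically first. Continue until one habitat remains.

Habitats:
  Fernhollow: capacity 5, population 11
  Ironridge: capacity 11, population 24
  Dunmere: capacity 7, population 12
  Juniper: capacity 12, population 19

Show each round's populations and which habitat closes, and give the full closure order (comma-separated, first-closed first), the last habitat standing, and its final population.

Round 1: Dunmere=12 Fernhollow=11 Ironridge=24 Juniper=19 → close Ironridge (overflow 13)
  24÷3 = 8 each, +1 to first 0
Round 2: Dunmere=20 Fernhollow=19 Juniper=27 → close Juniper (overflow 15)
  27÷2 = 13 each, +1 to first 1
Round 3: Dunmere=34 Fernhollow=32 → close Dunmere (overflow 27)
  34÷1 = 34 each, +1 to first 0

Closure order: Ironridge, Juniper, Dunmere
Last habitat: Fernhollow with 66 animals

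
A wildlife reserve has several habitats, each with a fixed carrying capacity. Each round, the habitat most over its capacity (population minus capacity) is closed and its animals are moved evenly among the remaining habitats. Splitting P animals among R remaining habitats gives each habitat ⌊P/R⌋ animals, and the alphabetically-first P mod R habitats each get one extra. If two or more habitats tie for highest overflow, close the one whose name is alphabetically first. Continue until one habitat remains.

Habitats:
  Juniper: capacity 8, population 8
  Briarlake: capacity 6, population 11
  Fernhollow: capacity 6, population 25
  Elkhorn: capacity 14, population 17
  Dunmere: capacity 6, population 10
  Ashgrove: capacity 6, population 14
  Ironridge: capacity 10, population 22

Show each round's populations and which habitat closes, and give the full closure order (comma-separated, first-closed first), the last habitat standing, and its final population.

Round 1: Ashgrove=14 Briarlake=11 Dunmere=10 Elkhorn=17 Fernhollow=25 Ironridge=22 Juniper=8 → close Fernhollow (overflow 19)
  25÷6 = 4 each, +1 to first 1
Round 2: Ashgrove=19 Briarlake=15 Dunmere=14 Elkhorn=21 Ironridge=26 Juniper=12 → close Ironridge (overflow 16)
  26÷5 = 5 each, +1 to first 1
Round 3: Ashgrove=25 Briarlake=20 Dunmere=19 Elkhorn=26 Juniper=17 → close Ashgrove (overflow 19)
  25÷4 = 6 each, +1 to first 1
Round 4: Briarlake=27 Dunmere=25 Elkhorn=32 Juniper=23 → close Briarlake (overflow 21)
  27÷3 = 9 each, +1 to first 0
Round 5: Dunmere=34 Elkhorn=41 Juniper=32 → close Dunmere (overflow 28)
  34÷2 = 17 each, +1 to first 0
Round 6: Elkhorn=58 Juniper=49 → close Elkhorn (overflow 44)
  58÷1 = 58 each, +1 to first 0

Closure order: Fernhollow, Ironridge, Ashgrove, Briarlake, Dunmere, Elkhorn
Last habitat: Juniper with 107 animals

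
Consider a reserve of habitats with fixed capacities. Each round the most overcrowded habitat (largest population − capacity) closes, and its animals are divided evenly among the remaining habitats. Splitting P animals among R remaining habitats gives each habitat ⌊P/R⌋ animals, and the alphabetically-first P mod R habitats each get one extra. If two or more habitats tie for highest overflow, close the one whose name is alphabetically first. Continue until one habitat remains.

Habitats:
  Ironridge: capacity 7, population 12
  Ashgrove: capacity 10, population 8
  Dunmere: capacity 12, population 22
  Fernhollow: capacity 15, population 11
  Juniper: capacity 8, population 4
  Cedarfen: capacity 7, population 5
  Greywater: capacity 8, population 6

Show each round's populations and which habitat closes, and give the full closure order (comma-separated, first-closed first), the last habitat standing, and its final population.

Round 1: Ashgrove=8 Cedarfen=5 Dunmere=22 Fernhollow=11 Greywater=6 Ironridge=12 Juniper=4 → close Dunmere (overflow 10)
  22÷6 = 3 each, +1 to first 4
Round 2: Ashgrove=12 Cedarfen=9 Fernhollow=15 Greywater=10 Ironridge=15 Juniper=7 → close Ironridge (overflow 8)
  15÷5 = 3 each, +1 to first 0
Round 3: Ashgrove=15 Cedarfen=12 Fernhollow=18 Greywater=13 Juniper=10 → close Ashgrove (overflow 5)
  15÷4 = 3 each, +1 to first 3
Round 4: Cedarfen=16 Fernhollow=22 Greywater=17 Juniper=13 → close Cedarfen (overflow 9)
  16÷3 = 5 each, +1 to first 1
Round 5: Fernhollow=28 Greywater=22 Juniper=18 → close Greywater (overflow 14)
  22÷2 = 11 each, +1 to first 0
Round 6: Fernhollow=39 Juniper=29 → close Fernhollow (overflow 24)
  39÷1 = 39 each, +1 to first 0

Closure order: Dunmere, Ironridge, Ashgrove, Cedarfen, Greywater, Fernhollow
Last habitat: Juniper with 68 animals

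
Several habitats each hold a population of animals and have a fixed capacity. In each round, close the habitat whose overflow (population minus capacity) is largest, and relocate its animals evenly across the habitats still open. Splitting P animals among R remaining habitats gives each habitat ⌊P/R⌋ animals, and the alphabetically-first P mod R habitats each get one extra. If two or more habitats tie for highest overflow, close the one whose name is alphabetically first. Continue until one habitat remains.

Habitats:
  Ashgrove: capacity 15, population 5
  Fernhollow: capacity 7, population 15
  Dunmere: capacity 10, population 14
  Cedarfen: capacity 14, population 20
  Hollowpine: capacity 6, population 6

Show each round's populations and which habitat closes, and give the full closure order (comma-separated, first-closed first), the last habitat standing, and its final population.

Closure order: Fernhollow, Cedarfen, Dunmere, Hollowpine
Last habitat: Ashgrove with 60 animals

Round 1: Ashgrove=5 Cedarfen=20 Dunmere=14 Fernhollow=15 Hollowpine=6 → close Fernhollow (overflow 8)
  15÷4 = 3 each, +1 to first 3
Round 2: Ashgrove=9 Cedarfen=24 Dunmere=18 Hollowpine=9 → close Cedarfen (overflow 10)
  24÷3 = 8 each, +1 to first 0
Round 3: Ashgrove=17 Dunmere=26 Hollowpine=17 → close Dunmere (overflow 16)
  26÷2 = 13 each, +1 to first 0
Round 4: Ashgrove=30 Hollowpine=30 → close Hollowpine (overflow 24)
  30÷1 = 30 each, +1 to first 0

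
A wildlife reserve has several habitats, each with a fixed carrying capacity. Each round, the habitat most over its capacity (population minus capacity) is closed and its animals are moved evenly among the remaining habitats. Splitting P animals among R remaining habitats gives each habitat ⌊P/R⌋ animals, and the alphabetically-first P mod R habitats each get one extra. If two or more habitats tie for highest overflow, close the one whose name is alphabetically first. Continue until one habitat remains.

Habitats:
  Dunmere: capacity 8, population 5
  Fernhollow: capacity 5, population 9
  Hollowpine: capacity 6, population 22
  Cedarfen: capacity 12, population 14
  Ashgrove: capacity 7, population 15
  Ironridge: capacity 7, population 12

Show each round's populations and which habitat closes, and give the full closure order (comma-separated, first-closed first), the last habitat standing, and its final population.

Round 1: Ashgrove=15 Cedarfen=14 Dunmere=5 Fernhollow=9 Hollowpine=22 Ironridge=12 → close Hollowpine (overflow 16)
  22÷5 = 4 each, +1 to first 2
Round 2: Ashgrove=20 Cedarfen=19 Dunmere=9 Fernhollow=13 Ironridge=16 → close Ashgrove (overflow 13)
  20÷4 = 5 each, +1 to first 0
Round 3: Cedarfen=24 Dunmere=14 Fernhollow=18 Ironridge=21 → close Ironridge (overflow 14)
  21÷3 = 7 each, +1 to first 0
Round 4: Cedarfen=31 Dunmere=21 Fernhollow=25 → close Fernhollow (overflow 20)
  25÷2 = 12 each, +1 to first 1
Round 5: Cedarfen=44 Dunmere=33 → close Cedarfen (overflow 32)
  44÷1 = 44 each, +1 to first 0

Closure order: Hollowpine, Ashgrove, Ironridge, Fernhollow, Cedarfen
Last habitat: Dunmere with 77 animals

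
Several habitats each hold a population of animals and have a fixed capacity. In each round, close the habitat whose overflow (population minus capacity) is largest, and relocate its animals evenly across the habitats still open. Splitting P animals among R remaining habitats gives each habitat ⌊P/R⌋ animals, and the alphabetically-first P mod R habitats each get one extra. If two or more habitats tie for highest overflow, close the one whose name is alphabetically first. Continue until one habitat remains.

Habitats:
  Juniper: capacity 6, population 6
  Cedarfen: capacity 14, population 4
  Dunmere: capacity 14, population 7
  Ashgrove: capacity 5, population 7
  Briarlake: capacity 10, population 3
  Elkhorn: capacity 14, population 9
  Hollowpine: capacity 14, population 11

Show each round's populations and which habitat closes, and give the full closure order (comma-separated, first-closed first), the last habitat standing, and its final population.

Round 1: Ashgrove=7 Briarlake=3 Cedarfen=4 Dunmere=7 Elkhorn=9 Hollowpine=11 Juniper=6 → close Ashgrove (overflow 2)
  7÷6 = 1 each, +1 to first 1
Round 2: Briarlake=5 Cedarfen=5 Dunmere=8 Elkhorn=10 Hollowpine=12 Juniper=7 → close Juniper (overflow 1)
  7÷5 = 1 each, +1 to first 2
Round 3: Briarlake=7 Cedarfen=7 Dunmere=9 Elkhorn=11 Hollowpine=13 → close Hollowpine (overflow -1)
  13÷4 = 3 each, +1 to first 1
Round 4: Briarlake=11 Cedarfen=10 Dunmere=12 Elkhorn=14 → close Briarlake (overflow 1)
  11÷3 = 3 each, +1 to first 2
Round 5: Cedarfen=14 Dunmere=16 Elkhorn=17 → close Elkhorn (overflow 3)
  17÷2 = 8 each, +1 to first 1
Round 6: Cedarfen=23 Dunmere=24 → close Dunmere (overflow 10)
  24÷1 = 24 each, +1 to first 0

Closure order: Ashgrove, Juniper, Hollowpine, Briarlake, Elkhorn, Dunmere
Last habitat: Cedarfen with 47 animals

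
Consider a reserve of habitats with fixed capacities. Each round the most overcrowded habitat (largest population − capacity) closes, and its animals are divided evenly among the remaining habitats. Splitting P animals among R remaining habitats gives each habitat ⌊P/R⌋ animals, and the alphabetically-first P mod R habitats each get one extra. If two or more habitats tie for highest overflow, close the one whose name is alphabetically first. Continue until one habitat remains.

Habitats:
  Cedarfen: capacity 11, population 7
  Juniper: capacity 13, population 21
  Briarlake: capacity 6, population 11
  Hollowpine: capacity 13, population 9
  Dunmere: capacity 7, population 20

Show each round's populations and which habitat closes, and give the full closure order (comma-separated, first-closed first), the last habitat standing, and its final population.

Round 1: Briarlake=11 Cedarfen=7 Dunmere=20 Hollowpine=9 Juniper=21 → close Dunmere (overflow 13)
  20÷4 = 5 each, +1 to first 0
Round 2: Briarlake=16 Cedarfen=12 Hollowpine=14 Juniper=26 → close Juniper (overflow 13)
  26÷3 = 8 each, +1 to first 2
Round 3: Briarlake=25 Cedarfen=21 Hollowpine=22 → close Briarlake (overflow 19)
  25÷2 = 12 each, +1 to first 1
Round 4: Cedarfen=34 Hollowpine=34 → close Cedarfen (overflow 23)
  34÷1 = 34 each, +1 to first 0

Closure order: Dunmere, Juniper, Briarlake, Cedarfen
Last habitat: Hollowpine with 68 animals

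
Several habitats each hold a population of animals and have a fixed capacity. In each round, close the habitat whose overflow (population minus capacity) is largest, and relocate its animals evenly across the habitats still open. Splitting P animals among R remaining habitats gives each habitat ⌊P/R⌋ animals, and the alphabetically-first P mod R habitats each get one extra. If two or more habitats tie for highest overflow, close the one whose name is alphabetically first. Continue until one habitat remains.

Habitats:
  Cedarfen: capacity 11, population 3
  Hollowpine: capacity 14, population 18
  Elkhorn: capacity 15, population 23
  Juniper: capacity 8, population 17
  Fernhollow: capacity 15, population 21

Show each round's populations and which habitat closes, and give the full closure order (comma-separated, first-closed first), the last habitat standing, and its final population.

Closure order: Juniper, Elkhorn, Fernhollow, Hollowpine
Last habitat: Cedarfen with 82 animals

Round 1: Cedarfen=3 Elkhorn=23 Fernhollow=21 Hollowpine=18 Juniper=17 → close Juniper (overflow 9)
  17÷4 = 4 each, +1 to first 1
Round 2: Cedarfen=8 Elkhorn=27 Fernhollow=25 Hollowpine=22 → close Elkhorn (overflow 12)
  27÷3 = 9 each, +1 to first 0
Round 3: Cedarfen=17 Fernhollow=34 Hollowpine=31 → close Fernhollow (overflow 19)
  34÷2 = 17 each, +1 to first 0
Round 4: Cedarfen=34 Hollowpine=48 → close Hollowpine (overflow 34)
  48÷1 = 48 each, +1 to first 0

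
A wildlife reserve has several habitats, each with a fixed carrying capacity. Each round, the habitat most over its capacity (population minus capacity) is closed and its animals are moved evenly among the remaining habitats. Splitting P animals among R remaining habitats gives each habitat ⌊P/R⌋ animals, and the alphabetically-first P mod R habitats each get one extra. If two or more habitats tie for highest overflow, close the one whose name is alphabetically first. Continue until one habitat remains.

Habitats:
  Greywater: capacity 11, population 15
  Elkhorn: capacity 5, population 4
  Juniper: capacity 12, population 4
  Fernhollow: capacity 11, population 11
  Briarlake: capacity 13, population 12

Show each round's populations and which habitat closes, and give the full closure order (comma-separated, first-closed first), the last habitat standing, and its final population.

Closure order: Greywater, Fernhollow, Briarlake, Elkhorn
Last habitat: Juniper with 46 animals

Round 1: Briarlake=12 Elkhorn=4 Fernhollow=11 Greywater=15 Juniper=4 → close Greywater (overflow 4)
  15÷4 = 3 each, +1 to first 3
Round 2: Briarlake=16 Elkhorn=8 Fernhollow=15 Juniper=7 → close Fernhollow (overflow 4)
  15÷3 = 5 each, +1 to first 0
Round 3: Briarlake=21 Elkhorn=13 Juniper=12 → close Briarlake (overflow 8)
  21÷2 = 10 each, +1 to first 1
Round 4: Elkhorn=24 Juniper=22 → close Elkhorn (overflow 19)
  24÷1 = 24 each, +1 to first 0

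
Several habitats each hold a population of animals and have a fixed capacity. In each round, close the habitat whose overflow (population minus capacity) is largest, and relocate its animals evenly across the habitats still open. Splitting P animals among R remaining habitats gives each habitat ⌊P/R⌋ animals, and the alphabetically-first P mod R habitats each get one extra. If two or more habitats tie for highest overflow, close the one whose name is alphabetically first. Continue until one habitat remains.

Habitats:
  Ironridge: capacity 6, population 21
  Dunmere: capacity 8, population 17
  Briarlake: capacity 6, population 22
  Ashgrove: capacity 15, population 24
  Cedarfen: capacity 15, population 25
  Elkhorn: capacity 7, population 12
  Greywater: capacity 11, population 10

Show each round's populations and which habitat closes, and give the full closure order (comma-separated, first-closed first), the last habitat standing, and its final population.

Closure order: Briarlake, Ironridge, Cedarfen, Ashgrove, Dunmere, Elkhorn
Last habitat: Greywater with 131 animals

Round 1: Ashgrove=24 Briarlake=22 Cedarfen=25 Dunmere=17 Elkhorn=12 Greywater=10 Ironridge=21 → close Briarlake (overflow 16)
  22÷6 = 3 each, +1 to first 4
Round 2: Ashgrove=28 Cedarfen=29 Dunmere=21 Elkhorn=16 Greywater=13 Ironridge=24 → close Ironridge (overflow 18)
  24÷5 = 4 each, +1 to first 4
Round 3: Ashgrove=33 Cedarfen=34 Dunmere=26 Elkhorn=21 Greywater=17 → close Cedarfen (overflow 19)
  34÷4 = 8 each, +1 to first 2
Round 4: Ashgrove=42 Dunmere=35 Elkhorn=29 Greywater=25 → close Ashgrove (overflow 27)
  42÷3 = 14 each, +1 to first 0
Round 5: Dunmere=49 Elkhorn=43 Greywater=39 → close Dunmere (overflow 41)
  49÷2 = 24 each, +1 to first 1
Round 6: Elkhorn=68 Greywater=63 → close Elkhorn (overflow 61)
  68÷1 = 68 each, +1 to first 0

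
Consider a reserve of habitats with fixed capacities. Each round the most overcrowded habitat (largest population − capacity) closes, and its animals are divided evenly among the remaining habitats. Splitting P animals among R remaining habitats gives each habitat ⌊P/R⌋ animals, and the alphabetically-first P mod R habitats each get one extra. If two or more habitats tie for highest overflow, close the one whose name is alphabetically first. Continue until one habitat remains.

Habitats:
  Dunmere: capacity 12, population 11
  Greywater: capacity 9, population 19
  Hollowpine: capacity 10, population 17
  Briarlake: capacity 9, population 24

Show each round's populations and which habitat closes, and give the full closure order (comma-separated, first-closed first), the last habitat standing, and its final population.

Closure order: Briarlake, Greywater, Hollowpine
Last habitat: Dunmere with 71 animals

Round 1: Briarlake=24 Dunmere=11 Greywater=19 Hollowpine=17 → close Briarlake (overflow 15)
  24÷3 = 8 each, +1 to first 0
Round 2: Dunmere=19 Greywater=27 Hollowpine=25 → close Greywater (overflow 18)
  27÷2 = 13 each, +1 to first 1
Round 3: Dunmere=33 Hollowpine=38 → close Hollowpine (overflow 28)
  38÷1 = 38 each, +1 to first 0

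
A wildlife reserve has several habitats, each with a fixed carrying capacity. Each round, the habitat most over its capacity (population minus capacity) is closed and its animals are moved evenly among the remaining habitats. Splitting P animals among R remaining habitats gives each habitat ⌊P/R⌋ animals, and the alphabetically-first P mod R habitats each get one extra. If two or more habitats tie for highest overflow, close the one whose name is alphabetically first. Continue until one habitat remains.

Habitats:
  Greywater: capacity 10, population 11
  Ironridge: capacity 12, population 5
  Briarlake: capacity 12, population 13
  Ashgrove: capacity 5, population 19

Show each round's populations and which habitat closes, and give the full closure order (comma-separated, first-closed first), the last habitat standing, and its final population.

Closure order: Ashgrove, Briarlake, Greywater
Last habitat: Ironridge with 48 animals

Round 1: Ashgrove=19 Briarlake=13 Greywater=11 Ironridge=5 → close Ashgrove (overflow 14)
  19÷3 = 6 each, +1 to first 1
Round 2: Briarlake=20 Greywater=17 Ironridge=11 → close Briarlake (overflow 8)
  20÷2 = 10 each, +1 to first 0
Round 3: Greywater=27 Ironridge=21 → close Greywater (overflow 17)
  27÷1 = 27 each, +1 to first 0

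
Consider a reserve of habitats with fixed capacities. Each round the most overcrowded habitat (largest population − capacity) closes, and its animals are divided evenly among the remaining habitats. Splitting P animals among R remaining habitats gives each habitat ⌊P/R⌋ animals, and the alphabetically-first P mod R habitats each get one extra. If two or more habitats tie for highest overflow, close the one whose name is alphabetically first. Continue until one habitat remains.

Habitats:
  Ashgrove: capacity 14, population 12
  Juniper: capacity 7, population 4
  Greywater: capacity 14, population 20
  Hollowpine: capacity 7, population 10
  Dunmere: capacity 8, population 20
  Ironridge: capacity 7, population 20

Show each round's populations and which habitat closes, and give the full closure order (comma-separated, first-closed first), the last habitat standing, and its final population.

Round 1: Ashgrove=12 Dunmere=20 Greywater=20 Hollowpine=10 Ironridge=20 Juniper=4 → close Ironridge (overflow 13)
  20÷5 = 4 each, +1 to first 0
Round 2: Ashgrove=16 Dunmere=24 Greywater=24 Hollowpine=14 Juniper=8 → close Dunmere (overflow 16)
  24÷4 = 6 each, +1 to first 0
Round 3: Ashgrove=22 Greywater=30 Hollowpine=20 Juniper=14 → close Greywater (overflow 16)
  30÷3 = 10 each, +1 to first 0
Round 4: Ashgrove=32 Hollowpine=30 Juniper=24 → close Hollowpine (overflow 23)
  30÷2 = 15 each, +1 to first 0
Round 5: Ashgrove=47 Juniper=39 → close Ashgrove (overflow 33)
  47÷1 = 47 each, +1 to first 0

Closure order: Ironridge, Dunmere, Greywater, Hollowpine, Ashgrove
Last habitat: Juniper with 86 animals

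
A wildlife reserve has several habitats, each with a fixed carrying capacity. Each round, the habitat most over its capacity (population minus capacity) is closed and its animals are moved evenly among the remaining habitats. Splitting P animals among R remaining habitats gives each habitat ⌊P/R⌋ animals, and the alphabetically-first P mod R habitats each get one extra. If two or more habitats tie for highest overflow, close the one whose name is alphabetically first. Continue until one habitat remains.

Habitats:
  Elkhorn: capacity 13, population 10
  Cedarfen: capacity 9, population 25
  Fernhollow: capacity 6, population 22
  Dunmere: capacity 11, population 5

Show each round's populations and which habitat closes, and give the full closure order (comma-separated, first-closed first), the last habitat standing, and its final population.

Round 1: Cedarfen=25 Dunmere=5 Elkhorn=10 Fernhollow=22 → close Cedarfen (overflow 16)
  25÷3 = 8 each, +1 to first 1
Round 2: Dunmere=14 Elkhorn=18 Fernhollow=30 → close Fernhollow (overflow 24)
  30÷2 = 15 each, +1 to first 0
Round 3: Dunmere=29 Elkhorn=33 → close Elkhorn (overflow 20)
  33÷1 = 33 each, +1 to first 0

Closure order: Cedarfen, Fernhollow, Elkhorn
Last habitat: Dunmere with 62 animals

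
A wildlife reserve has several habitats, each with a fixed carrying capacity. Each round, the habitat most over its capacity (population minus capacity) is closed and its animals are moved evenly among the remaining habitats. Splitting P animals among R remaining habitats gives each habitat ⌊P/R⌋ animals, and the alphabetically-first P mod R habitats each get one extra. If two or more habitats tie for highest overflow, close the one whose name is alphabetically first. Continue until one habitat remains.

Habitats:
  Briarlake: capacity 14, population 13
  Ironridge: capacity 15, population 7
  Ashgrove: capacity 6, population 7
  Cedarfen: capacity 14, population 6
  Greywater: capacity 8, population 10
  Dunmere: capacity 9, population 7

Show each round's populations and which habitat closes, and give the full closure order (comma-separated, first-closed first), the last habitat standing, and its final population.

Round 1: Ashgrove=7 Briarlake=13 Cedarfen=6 Dunmere=7 Greywater=10 Ironridge=7 → close Greywater (overflow 2)
  10÷5 = 2 each, +1 to first 0
Round 2: Ashgrove=9 Briarlake=15 Cedarfen=8 Dunmere=9 Ironridge=9 → close Ashgrove (overflow 3)
  9÷4 = 2 each, +1 to first 1
Round 3: Briarlake=18 Cedarfen=10 Dunmere=11 Ironridge=11 → close Briarlake (overflow 4)
  18÷3 = 6 each, +1 to first 0
Round 4: Cedarfen=16 Dunmere=17 Ironridge=17 → close Dunmere (overflow 8)
  17÷2 = 8 each, +1 to first 1
Round 5: Cedarfen=25 Ironridge=25 → close Cedarfen (overflow 11)
  25÷1 = 25 each, +1 to first 0

Closure order: Greywater, Ashgrove, Briarlake, Dunmere, Cedarfen
Last habitat: Ironridge with 50 animals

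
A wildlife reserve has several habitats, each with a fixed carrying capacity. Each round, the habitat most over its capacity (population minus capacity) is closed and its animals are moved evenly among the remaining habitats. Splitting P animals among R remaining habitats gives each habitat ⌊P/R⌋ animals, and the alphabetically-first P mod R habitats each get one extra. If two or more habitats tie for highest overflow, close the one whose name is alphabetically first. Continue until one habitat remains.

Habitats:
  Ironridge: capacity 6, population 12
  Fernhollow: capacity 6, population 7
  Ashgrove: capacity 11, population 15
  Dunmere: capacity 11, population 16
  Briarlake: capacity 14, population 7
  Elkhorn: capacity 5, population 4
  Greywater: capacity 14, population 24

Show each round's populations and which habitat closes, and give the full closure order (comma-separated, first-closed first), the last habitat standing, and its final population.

Round 1: Ashgrove=15 Briarlake=7 Dunmere=16 Elkhorn=4 Fernhollow=7 Greywater=24 Ironridge=12 → close Greywater (overflow 10)
  24÷6 = 4 each, +1 to first 0
Round 2: Ashgrove=19 Briarlake=11 Dunmere=20 Elkhorn=8 Fernhollow=11 Ironridge=16 → close Ironridge (overflow 10)
  16÷5 = 3 each, +1 to first 1
Round 3: Ashgrove=23 Briarlake=14 Dunmere=23 Elkhorn=11 Fernhollow=14 → close Ashgrove (overflow 12)
  23÷4 = 5 each, +1 to first 3
Round 4: Briarlake=20 Dunmere=29 Elkhorn=17 Fernhollow=19 → close Dunmere (overflow 18)
  29÷3 = 9 each, +1 to first 2
Round 5: Briarlake=30 Elkhorn=27 Fernhollow=28 → close Elkhorn (overflow 22)
  27÷2 = 13 each, +1 to first 1
Round 6: Briarlake=44 Fernhollow=41 → close Fernhollow (overflow 35)
  41÷1 = 41 each, +1 to first 0

Closure order: Greywater, Ironridge, Ashgrove, Dunmere, Elkhorn, Fernhollow
Last habitat: Briarlake with 85 animals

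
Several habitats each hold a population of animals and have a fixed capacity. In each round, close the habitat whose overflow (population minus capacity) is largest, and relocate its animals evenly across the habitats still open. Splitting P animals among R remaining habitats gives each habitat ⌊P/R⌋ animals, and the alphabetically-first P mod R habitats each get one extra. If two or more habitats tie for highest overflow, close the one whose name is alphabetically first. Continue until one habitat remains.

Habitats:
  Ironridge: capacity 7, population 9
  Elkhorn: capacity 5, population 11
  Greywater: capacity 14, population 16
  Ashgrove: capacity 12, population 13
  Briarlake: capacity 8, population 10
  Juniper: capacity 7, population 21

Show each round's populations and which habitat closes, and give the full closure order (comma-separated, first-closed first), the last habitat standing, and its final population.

Closure order: Juniper, Elkhorn, Ashgrove, Briarlake, Greywater
Last habitat: Ironridge with 80 animals

Round 1: Ashgrove=13 Briarlake=10 Elkhorn=11 Greywater=16 Ironridge=9 Juniper=21 → close Juniper (overflow 14)
  21÷5 = 4 each, +1 to first 1
Round 2: Ashgrove=18 Briarlake=14 Elkhorn=15 Greywater=20 Ironridge=13 → close Elkhorn (overflow 10)
  15÷4 = 3 each, +1 to first 3
Round 3: Ashgrove=22 Briarlake=18 Greywater=24 Ironridge=16 → close Ashgrove (overflow 10)
  22÷3 = 7 each, +1 to first 1
Round 4: Briarlake=26 Greywater=31 Ironridge=23 → close Briarlake (overflow 18)
  26÷2 = 13 each, +1 to first 0
Round 5: Greywater=44 Ironridge=36 → close Greywater (overflow 30)
  44÷1 = 44 each, +1 to first 0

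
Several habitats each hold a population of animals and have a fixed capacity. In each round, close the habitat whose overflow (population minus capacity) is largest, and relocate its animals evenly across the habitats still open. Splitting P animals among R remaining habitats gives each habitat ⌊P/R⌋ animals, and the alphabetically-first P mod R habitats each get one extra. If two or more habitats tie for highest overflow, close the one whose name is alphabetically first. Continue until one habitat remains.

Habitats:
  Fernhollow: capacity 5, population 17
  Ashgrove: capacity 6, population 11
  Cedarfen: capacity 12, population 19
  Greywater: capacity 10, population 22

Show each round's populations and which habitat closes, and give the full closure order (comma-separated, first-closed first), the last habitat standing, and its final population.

Closure order: Fernhollow, Greywater, Cedarfen
Last habitat: Ashgrove with 69 animals

Round 1: Ashgrove=11 Cedarfen=19 Fernhollow=17 Greywater=22 → close Fernhollow (overflow 12)
  17÷3 = 5 each, +1 to first 2
Round 2: Ashgrove=17 Cedarfen=25 Greywater=27 → close Greywater (overflow 17)
  27÷2 = 13 each, +1 to first 1
Round 3: Ashgrove=31 Cedarfen=38 → close Cedarfen (overflow 26)
  38÷1 = 38 each, +1 to first 0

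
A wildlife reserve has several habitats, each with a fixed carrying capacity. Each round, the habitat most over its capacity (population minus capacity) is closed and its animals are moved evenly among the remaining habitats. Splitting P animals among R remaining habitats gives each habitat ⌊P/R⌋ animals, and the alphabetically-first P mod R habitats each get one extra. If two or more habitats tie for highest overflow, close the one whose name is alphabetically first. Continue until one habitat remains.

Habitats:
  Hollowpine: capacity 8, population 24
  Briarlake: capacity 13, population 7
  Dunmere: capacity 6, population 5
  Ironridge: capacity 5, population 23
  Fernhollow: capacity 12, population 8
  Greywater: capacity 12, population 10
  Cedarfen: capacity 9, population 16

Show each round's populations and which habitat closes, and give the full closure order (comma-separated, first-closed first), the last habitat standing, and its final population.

Round 1: Briarlake=7 Cedarfen=16 Dunmere=5 Fernhollow=8 Greywater=10 Hollowpine=24 Ironridge=23 → close Ironridge (overflow 18)
  23÷6 = 3 each, +1 to first 5
Round 2: Briarlake=11 Cedarfen=20 Dunmere=9 Fernhollow=12 Greywater=14 Hollowpine=27 → close Hollowpine (overflow 19)
  27÷5 = 5 each, +1 to first 2
Round 3: Briarlake=17 Cedarfen=26 Dunmere=14 Fernhollow=17 Greywater=19 → close Cedarfen (overflow 17)
  26÷4 = 6 each, +1 to first 2
Round 4: Briarlake=24 Dunmere=21 Fernhollow=23 Greywater=25 → close Dunmere (overflow 15)
  21÷3 = 7 each, +1 to first 0
Round 5: Briarlake=31 Fernhollow=30 Greywater=32 → close Greywater (overflow 20)
  32÷2 = 16 each, +1 to first 0
Round 6: Briarlake=47 Fernhollow=46 → close Briarlake (overflow 34)
  47÷1 = 47 each, +1 to first 0

Closure order: Ironridge, Hollowpine, Cedarfen, Dunmere, Greywater, Briarlake
Last habitat: Fernhollow with 93 animals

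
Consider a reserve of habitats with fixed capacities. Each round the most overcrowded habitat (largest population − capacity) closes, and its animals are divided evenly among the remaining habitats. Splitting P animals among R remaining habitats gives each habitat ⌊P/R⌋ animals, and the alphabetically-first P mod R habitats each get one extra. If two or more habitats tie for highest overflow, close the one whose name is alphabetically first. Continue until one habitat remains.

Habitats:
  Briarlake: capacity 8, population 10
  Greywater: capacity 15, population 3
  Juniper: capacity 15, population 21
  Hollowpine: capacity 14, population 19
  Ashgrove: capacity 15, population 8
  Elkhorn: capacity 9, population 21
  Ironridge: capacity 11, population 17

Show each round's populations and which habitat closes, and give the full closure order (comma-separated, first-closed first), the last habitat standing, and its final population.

Closure order: Elkhorn, Ironridge, Juniper, Hollowpine, Briarlake, Ashgrove
Last habitat: Greywater with 99 animals

Round 1: Ashgrove=8 Briarlake=10 Elkhorn=21 Greywater=3 Hollowpine=19 Ironridge=17 Juniper=21 → close Elkhorn (overflow 12)
  21÷6 = 3 each, +1 to first 3
Round 2: Ashgrove=12 Briarlake=14 Greywater=7 Hollowpine=22 Ironridge=20 Juniper=24 → close Ironridge (overflow 9)
  20÷5 = 4 each, +1 to first 0
Round 3: Ashgrove=16 Briarlake=18 Greywater=11 Hollowpine=26 Juniper=28 → close Juniper (overflow 13)
  28÷4 = 7 each, +1 to first 0
Round 4: Ashgrove=23 Briarlake=25 Greywater=18 Hollowpine=33 → close Hollowpine (overflow 19)
  33÷3 = 11 each, +1 to first 0
Round 5: Ashgrove=34 Briarlake=36 Greywater=29 → close Briarlake (overflow 28)
  36÷2 = 18 each, +1 to first 0
Round 6: Ashgrove=52 Greywater=47 → close Ashgrove (overflow 37)
  52÷1 = 52 each, +1 to first 0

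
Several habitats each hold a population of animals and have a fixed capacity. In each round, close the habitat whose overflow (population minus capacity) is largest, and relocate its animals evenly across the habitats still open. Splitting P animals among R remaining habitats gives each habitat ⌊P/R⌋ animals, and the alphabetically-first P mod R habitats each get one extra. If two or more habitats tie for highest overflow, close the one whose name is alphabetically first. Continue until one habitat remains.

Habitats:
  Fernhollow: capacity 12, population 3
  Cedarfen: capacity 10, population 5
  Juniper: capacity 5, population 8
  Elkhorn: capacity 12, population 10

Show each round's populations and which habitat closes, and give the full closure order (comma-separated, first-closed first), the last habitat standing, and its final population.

Round 1: Cedarfen=5 Elkhorn=10 Fernhollow=3 Juniper=8 → close Juniper (overflow 3)
  8÷3 = 2 each, +1 to first 2
Round 2: Cedarfen=8 Elkhorn=13 Fernhollow=5 → close Elkhorn (overflow 1)
  13÷2 = 6 each, +1 to first 1
Round 3: Cedarfen=15 Fernhollow=11 → close Cedarfen (overflow 5)
  15÷1 = 15 each, +1 to first 0

Closure order: Juniper, Elkhorn, Cedarfen
Last habitat: Fernhollow with 26 animals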